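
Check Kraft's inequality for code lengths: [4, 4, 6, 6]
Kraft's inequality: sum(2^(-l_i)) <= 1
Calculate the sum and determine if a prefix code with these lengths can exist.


Sum = 2^(-4) + 2^(-4) + 2^(-6) + 2^(-6)
    = 0.0625 + 0.0625 + 0.015625 + 0.015625
    = 10/64 = 0.15625
Since 0.15625 <= 1, Kraft's inequality IS satisfied.
A prefix code with these lengths CAN exist.

Kraft sum = 0.15625. Satisfied.


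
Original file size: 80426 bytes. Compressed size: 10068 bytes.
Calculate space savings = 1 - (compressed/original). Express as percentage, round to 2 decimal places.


ratio = compressed/original = 10068/80426 = 0.125183
savings = 1 - ratio = 1 - 0.125183 = 0.874817
as a percentage: 0.874817 * 100 = 87.48%

Space savings = 1 - 10068/80426 = 87.48%


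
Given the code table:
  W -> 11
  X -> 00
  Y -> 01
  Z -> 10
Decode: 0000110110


Decoding:
00 -> X
00 -> X
11 -> W
01 -> Y
10 -> Z


Result: XXWYZ


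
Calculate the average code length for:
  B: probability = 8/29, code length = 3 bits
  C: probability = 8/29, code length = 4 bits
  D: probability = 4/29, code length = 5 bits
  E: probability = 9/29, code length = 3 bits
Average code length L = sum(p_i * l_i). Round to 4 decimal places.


Weighted contributions p_i * l_i:
  B: (8/29) * 3 = 24/29
  C: (8/29) * 4 = 32/29
  D: (4/29) * 5 = 20/29
  E: (9/29) * 3 = 27/29
Sum = (24 + 32 + 20 + 27)/29 = 103/29

L = 103/29 = 3.5517 bits/symbol


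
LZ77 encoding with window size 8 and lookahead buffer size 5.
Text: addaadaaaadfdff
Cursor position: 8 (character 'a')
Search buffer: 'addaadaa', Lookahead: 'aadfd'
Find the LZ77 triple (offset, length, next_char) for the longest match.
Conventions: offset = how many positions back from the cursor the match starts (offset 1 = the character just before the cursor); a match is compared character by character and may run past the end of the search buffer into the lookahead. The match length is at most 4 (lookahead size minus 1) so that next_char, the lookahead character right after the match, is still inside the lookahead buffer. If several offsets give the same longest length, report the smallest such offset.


Try each offset into the search buffer:
  offset=1 (pos 7, char 'a'): match length 2
  offset=2 (pos 6, char 'a'): match length 2
  offset=3 (pos 5, char 'd'): match length 0
  offset=4 (pos 4, char 'a'): match length 1
  offset=5 (pos 3, char 'a'): match length 3
  offset=6 (pos 2, char 'd'): match length 0
  offset=7 (pos 1, char 'd'): match length 0
  offset=8 (pos 0, char 'a'): match length 1
Longest match has length 3 at offset 5.
next_char = character at position 8 + 3 = 11 -> 'f'

Best match: offset=5, length=3 (matching 'aad' starting at position 3)
LZ77 triple: (5, 3, 'f')


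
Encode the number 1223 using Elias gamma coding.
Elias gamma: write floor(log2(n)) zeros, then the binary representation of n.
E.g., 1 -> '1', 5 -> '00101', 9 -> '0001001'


num_bits = floor(log2(1223)) + 1 = 11
leading_zeros = num_bits - 1 = 10
binary(1223) = 10011000111

Elias gamma(1223) = '0000000000' + '10011000111' = 000000000010011000111 (21 bits)


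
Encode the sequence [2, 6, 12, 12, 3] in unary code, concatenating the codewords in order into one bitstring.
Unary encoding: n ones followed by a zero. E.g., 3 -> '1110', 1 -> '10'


Encode each number as n ones followed by a terminating 0:
  2 -> 110 (3 bits)
  6 -> 1111110 (7 bits)
  12 -> 1111111111110 (13 bits)
  12 -> 1111111111110 (13 bits)
  3 -> 1110 (4 bits)
Total length = 3 + 7 + 13 + 13 + 4 = 40 bits.

Unary([2, 6, 12, 12, 3]) = 1101111110111111111111011111111111101110 (40 bits)


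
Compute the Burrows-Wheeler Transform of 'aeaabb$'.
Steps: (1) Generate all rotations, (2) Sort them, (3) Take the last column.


Rotations (sorted):
  0: $aeaabb -> last char: b
  1: aabb$ae -> last char: e
  2: abb$aea -> last char: a
  3: aeaabb$ -> last char: $
  4: b$aeaab -> last char: b
  5: bb$aeaa -> last char: a
  6: eaabb$a -> last char: a


BWT = bea$baa


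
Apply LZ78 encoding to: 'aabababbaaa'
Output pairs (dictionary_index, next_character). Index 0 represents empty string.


LZ78 encoding steps:
Dictionary: {0: ''}
Step 1: w='' (idx 0), next='a' -> output (0, 'a'), add 'a' as idx 1
Step 2: w='a' (idx 1), next='b' -> output (1, 'b'), add 'ab' as idx 2
Step 3: w='ab' (idx 2), next='a' -> output (2, 'a'), add 'aba' as idx 3
Step 4: w='' (idx 0), next='b' -> output (0, 'b'), add 'b' as idx 4
Step 5: w='b' (idx 4), next='a' -> output (4, 'a'), add 'ba' as idx 5
Step 6: w='a' (idx 1), next='a' -> output (1, 'a'), add 'aa' as idx 6


Encoded: [(0, 'a'), (1, 'b'), (2, 'a'), (0, 'b'), (4, 'a'), (1, 'a')]


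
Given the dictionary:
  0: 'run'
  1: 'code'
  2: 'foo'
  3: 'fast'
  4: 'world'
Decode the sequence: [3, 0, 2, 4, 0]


Look up each index in the dictionary:
  3 -> 'fast'
  0 -> 'run'
  2 -> 'foo'
  4 -> 'world'
  0 -> 'run'

Decoded: "fast run foo world run"


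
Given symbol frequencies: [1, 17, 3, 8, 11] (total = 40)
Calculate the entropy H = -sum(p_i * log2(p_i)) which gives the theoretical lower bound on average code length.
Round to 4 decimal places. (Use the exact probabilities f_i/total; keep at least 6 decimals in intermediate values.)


Per-symbol terms -p_i * log2(p_i) with p_i = f_i/40:
  p = 1/40 = 0.025000: log2(p) = -5.321928, -p*log2(p) = 0.133048
  p = 17/40 = 0.425000: log2(p) = -1.234465, -p*log2(p) = 0.524648
  p = 3/40 = 0.075000: log2(p) = -3.736966, -p*log2(p) = 0.280272
  p = 8/40 = 0.200000: log2(p) = -2.321928, -p*log2(p) = 0.464386
  p = 11/40 = 0.275000: log2(p) = -1.862496, -p*log2(p) = 0.512187
H = 0.133048 + 0.524648 + 0.280272 + 0.464386 + 0.512187 = 1.914541

H = 1.9145 bits/symbol


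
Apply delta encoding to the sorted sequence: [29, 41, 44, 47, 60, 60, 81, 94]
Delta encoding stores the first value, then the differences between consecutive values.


First value: 29
Deltas:
  41 - 29 = 12
  44 - 41 = 3
  47 - 44 = 3
  60 - 47 = 13
  60 - 60 = 0
  81 - 60 = 21
  94 - 81 = 13


Delta encoded: [29, 12, 3, 3, 13, 0, 21, 13]


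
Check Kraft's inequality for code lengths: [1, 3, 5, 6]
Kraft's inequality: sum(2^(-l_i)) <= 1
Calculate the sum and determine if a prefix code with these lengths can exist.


Sum = 2^(-1) + 2^(-3) + 2^(-5) + 2^(-6)
    = 0.5 + 0.125 + 0.03125 + 0.015625
    = 43/64 = 0.671875
Since 0.671875 <= 1, Kraft's inequality IS satisfied.
A prefix code with these lengths CAN exist.

Kraft sum = 0.671875. Satisfied.


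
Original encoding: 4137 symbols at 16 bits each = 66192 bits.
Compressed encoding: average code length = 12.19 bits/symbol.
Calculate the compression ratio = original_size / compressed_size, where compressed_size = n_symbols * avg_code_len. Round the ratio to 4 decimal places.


original_size = n_symbols * orig_bits = 4137 * 16 = 66192 bits
compressed_size = n_symbols * avg_code_len = 4137 * 12.19 = 50430.03 bits
ratio = original_size / compressed_size = 66192 / 50430.03 = 1.3126

Compression ratio = 1.3126


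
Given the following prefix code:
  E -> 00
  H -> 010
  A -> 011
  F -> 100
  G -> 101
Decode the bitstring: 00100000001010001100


Decoding step by step:
Bits 00 -> E
Bits 100 -> F
Bits 00 -> E
Bits 00 -> E
Bits 010 -> H
Bits 100 -> F
Bits 011 -> A
Bits 00 -> E


Decoded message: EFEEHFAE


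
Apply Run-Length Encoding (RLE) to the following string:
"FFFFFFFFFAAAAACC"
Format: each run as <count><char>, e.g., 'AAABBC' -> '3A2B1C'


Scanning runs left to right:
  i=0: run of 'F' x 9 -> '9F'
  i=9: run of 'A' x 5 -> '5A'
  i=14: run of 'C' x 2 -> '2C'

RLE = 9F5A2C


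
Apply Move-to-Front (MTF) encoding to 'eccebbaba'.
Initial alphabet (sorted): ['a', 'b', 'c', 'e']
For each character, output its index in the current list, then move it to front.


MTF encoding:
'e': index 3 in ['a', 'b', 'c', 'e'] -> ['e', 'a', 'b', 'c']
'c': index 3 in ['e', 'a', 'b', 'c'] -> ['c', 'e', 'a', 'b']
'c': index 0 in ['c', 'e', 'a', 'b'] -> ['c', 'e', 'a', 'b']
'e': index 1 in ['c', 'e', 'a', 'b'] -> ['e', 'c', 'a', 'b']
'b': index 3 in ['e', 'c', 'a', 'b'] -> ['b', 'e', 'c', 'a']
'b': index 0 in ['b', 'e', 'c', 'a'] -> ['b', 'e', 'c', 'a']
'a': index 3 in ['b', 'e', 'c', 'a'] -> ['a', 'b', 'e', 'c']
'b': index 1 in ['a', 'b', 'e', 'c'] -> ['b', 'a', 'e', 'c']
'a': index 1 in ['b', 'a', 'e', 'c'] -> ['a', 'b', 'e', 'c']


Output: [3, 3, 0, 1, 3, 0, 3, 1, 1]


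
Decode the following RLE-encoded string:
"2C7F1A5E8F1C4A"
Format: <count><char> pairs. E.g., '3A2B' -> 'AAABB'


Expanding each <count><char> pair:
  2C -> 'CC'
  7F -> 'FFFFFFF'
  1A -> 'A'
  5E -> 'EEEEE'
  8F -> 'FFFFFFFF'
  1C -> 'C'
  4A -> 'AAAA'

Decoded = CCFFFFFFFAEEEEEFFFFFFFFCAAAA


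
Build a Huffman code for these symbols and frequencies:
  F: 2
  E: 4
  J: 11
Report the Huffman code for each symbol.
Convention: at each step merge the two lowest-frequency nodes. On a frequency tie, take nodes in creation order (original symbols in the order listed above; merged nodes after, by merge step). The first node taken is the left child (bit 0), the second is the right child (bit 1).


Huffman tree construction:
Step 1: Merge F(2) + E(4) = 6
Step 2: Merge (F+E)(6) + J(11) = 17
Read each symbol's code off the tree from the root (left child = 0, right child = 1).

Codes:
  F: 00 (length 2)
  E: 01 (length 2)
  J: 1 (length 1)
Average code length: 23/17 = 1.3529 bits/symbol


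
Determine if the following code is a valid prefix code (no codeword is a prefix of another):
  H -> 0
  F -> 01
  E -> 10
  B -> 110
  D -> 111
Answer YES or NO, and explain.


Checking each pair (does one codeword prefix another?):
  H='0' vs F='01': prefix -- VIOLATION

NO -- this is NOT a valid prefix code. H (0) is a prefix of F (01).


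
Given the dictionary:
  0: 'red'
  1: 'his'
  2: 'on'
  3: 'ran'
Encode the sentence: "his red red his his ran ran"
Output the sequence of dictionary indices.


Look up each word in the dictionary:
  'his' -> 1
  'red' -> 0
  'red' -> 0
  'his' -> 1
  'his' -> 1
  'ran' -> 3
  'ran' -> 3

Encoded: [1, 0, 0, 1, 1, 3, 3]


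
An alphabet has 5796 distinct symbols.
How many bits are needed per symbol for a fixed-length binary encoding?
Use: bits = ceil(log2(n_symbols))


log2(5796) = 12.5008
Bracket: 2^12 = 4096 < 5796 <= 2^13 = 8192
So ceil(log2(5796)) = 13

bits = ceil(log2(5796)) = ceil(12.5008) = 13 bits


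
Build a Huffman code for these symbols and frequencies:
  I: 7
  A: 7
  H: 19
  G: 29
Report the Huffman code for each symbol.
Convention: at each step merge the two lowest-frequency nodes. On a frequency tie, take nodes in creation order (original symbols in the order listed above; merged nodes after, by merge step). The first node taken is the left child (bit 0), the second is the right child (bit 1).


Huffman tree construction:
Step 1: Merge I(7) + A(7) = 14
Step 2: Merge (I+A)(14) + H(19) = 33
Step 3: Merge G(29) + ((I+A)+H)(33) = 62
Read each symbol's code off the tree from the root (left child = 0, right child = 1).

Codes:
  I: 100 (length 3)
  A: 101 (length 3)
  H: 11 (length 2)
  G: 0 (length 1)
Average code length: 109/62 = 1.7581 bits/symbol


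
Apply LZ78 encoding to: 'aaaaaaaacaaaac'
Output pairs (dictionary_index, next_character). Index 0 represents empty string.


LZ78 encoding steps:
Dictionary: {0: ''}
Step 1: w='' (idx 0), next='a' -> output (0, 'a'), add 'a' as idx 1
Step 2: w='a' (idx 1), next='a' -> output (1, 'a'), add 'aa' as idx 2
Step 3: w='aa' (idx 2), next='a' -> output (2, 'a'), add 'aaa' as idx 3
Step 4: w='aa' (idx 2), next='c' -> output (2, 'c'), add 'aac' as idx 4
Step 5: w='aaa' (idx 3), next='a' -> output (3, 'a'), add 'aaaa' as idx 5
Step 6: w='' (idx 0), next='c' -> output (0, 'c'), add 'c' as idx 6


Encoded: [(0, 'a'), (1, 'a'), (2, 'a'), (2, 'c'), (3, 'a'), (0, 'c')]


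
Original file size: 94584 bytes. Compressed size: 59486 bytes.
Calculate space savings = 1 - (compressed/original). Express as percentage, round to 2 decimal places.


ratio = compressed/original = 59486/94584 = 0.628922
savings = 1 - ratio = 1 - 0.628922 = 0.371078
as a percentage: 0.371078 * 100 = 37.11%

Space savings = 1 - 59486/94584 = 37.11%


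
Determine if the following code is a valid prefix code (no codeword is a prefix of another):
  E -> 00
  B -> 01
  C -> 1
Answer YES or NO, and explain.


Checking each pair (does one codeword prefix another?):
  E='00' vs B='01': no prefix
  E='00' vs C='1': no prefix
  B='01' vs E='00': no prefix
  B='01' vs C='1': no prefix
  C='1' vs E='00': no prefix
  C='1' vs B='01': no prefix
No violation found over all pairs.

YES -- this is a valid prefix code. No codeword is a prefix of any other codeword.


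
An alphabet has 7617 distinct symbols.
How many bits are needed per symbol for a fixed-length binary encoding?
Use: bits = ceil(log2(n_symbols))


log2(7617) = 12.895
Bracket: 2^12 = 4096 < 7617 <= 2^13 = 8192
So ceil(log2(7617)) = 13

bits = ceil(log2(7617)) = ceil(12.895) = 13 bits


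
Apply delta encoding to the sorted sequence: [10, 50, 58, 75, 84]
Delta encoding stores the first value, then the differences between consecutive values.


First value: 10
Deltas:
  50 - 10 = 40
  58 - 50 = 8
  75 - 58 = 17
  84 - 75 = 9


Delta encoded: [10, 40, 8, 17, 9]


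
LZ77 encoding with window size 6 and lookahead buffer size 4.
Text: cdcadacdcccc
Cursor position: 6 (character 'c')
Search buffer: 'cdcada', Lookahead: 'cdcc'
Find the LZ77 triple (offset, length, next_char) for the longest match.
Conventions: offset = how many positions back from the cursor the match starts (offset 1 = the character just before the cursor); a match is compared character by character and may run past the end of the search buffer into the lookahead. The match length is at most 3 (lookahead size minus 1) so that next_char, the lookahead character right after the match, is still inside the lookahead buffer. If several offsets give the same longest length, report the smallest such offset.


Try each offset into the search buffer:
  offset=1 (pos 5, char 'a'): match length 0
  offset=2 (pos 4, char 'd'): match length 0
  offset=3 (pos 3, char 'a'): match length 0
  offset=4 (pos 2, char 'c'): match length 1
  offset=5 (pos 1, char 'd'): match length 0
  offset=6 (pos 0, char 'c'): match length 3
Longest match has length 3 at offset 6.
next_char = character at position 6 + 3 = 9 -> 'c'

Best match: offset=6, length=3 (matching 'cdc' starting at position 0)
LZ77 triple: (6, 3, 'c')


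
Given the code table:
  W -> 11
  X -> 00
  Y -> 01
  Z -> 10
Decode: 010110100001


Decoding:
01 -> Y
01 -> Y
10 -> Z
10 -> Z
00 -> X
01 -> Y


Result: YYZZXY


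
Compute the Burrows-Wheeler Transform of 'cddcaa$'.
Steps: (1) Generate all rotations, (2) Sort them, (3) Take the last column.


Rotations (sorted):
  0: $cddcaa -> last char: a
  1: a$cddca -> last char: a
  2: aa$cddc -> last char: c
  3: caa$cdd -> last char: d
  4: cddcaa$ -> last char: $
  5: dcaa$cd -> last char: d
  6: ddcaa$c -> last char: c


BWT = aacd$dc


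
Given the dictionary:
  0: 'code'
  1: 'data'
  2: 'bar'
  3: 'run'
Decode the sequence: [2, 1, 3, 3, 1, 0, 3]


Look up each index in the dictionary:
  2 -> 'bar'
  1 -> 'data'
  3 -> 'run'
  3 -> 'run'
  1 -> 'data'
  0 -> 'code'
  3 -> 'run'

Decoded: "bar data run run data code run"


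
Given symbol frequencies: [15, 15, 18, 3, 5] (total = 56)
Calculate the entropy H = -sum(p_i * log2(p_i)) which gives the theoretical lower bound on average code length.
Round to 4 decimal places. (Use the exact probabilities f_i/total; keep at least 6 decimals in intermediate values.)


Per-symbol terms -p_i * log2(p_i) with p_i = f_i/56:
  p = 15/56 = 0.267857: log2(p) = -1.900464, -p*log2(p) = 0.509053
  p = 15/56 = 0.267857: log2(p) = -1.900464, -p*log2(p) = 0.509053
  p = 18/56 = 0.321429: log2(p) = -1.637430, -p*log2(p) = 0.526317
  p = 3/56 = 0.053571: log2(p) = -4.222392, -p*log2(p) = 0.226200
  p = 5/56 = 0.089286: log2(p) = -3.485427, -p*log2(p) = 0.311199
H = 0.509053 + 0.509053 + 0.526317 + 0.226200 + 0.311199 = 2.081822

H = 2.0818 bits/symbol


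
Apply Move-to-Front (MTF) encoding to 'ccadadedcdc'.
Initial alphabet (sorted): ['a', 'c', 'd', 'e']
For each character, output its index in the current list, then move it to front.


MTF encoding:
'c': index 1 in ['a', 'c', 'd', 'e'] -> ['c', 'a', 'd', 'e']
'c': index 0 in ['c', 'a', 'd', 'e'] -> ['c', 'a', 'd', 'e']
'a': index 1 in ['c', 'a', 'd', 'e'] -> ['a', 'c', 'd', 'e']
'd': index 2 in ['a', 'c', 'd', 'e'] -> ['d', 'a', 'c', 'e']
'a': index 1 in ['d', 'a', 'c', 'e'] -> ['a', 'd', 'c', 'e']
'd': index 1 in ['a', 'd', 'c', 'e'] -> ['d', 'a', 'c', 'e']
'e': index 3 in ['d', 'a', 'c', 'e'] -> ['e', 'd', 'a', 'c']
'd': index 1 in ['e', 'd', 'a', 'c'] -> ['d', 'e', 'a', 'c']
'c': index 3 in ['d', 'e', 'a', 'c'] -> ['c', 'd', 'e', 'a']
'd': index 1 in ['c', 'd', 'e', 'a'] -> ['d', 'c', 'e', 'a']
'c': index 1 in ['d', 'c', 'e', 'a'] -> ['c', 'd', 'e', 'a']


Output: [1, 0, 1, 2, 1, 1, 3, 1, 3, 1, 1]


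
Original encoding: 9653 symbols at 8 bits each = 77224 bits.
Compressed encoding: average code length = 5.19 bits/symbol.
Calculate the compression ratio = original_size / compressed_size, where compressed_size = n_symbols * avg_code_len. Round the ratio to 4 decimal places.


original_size = n_symbols * orig_bits = 9653 * 8 = 77224 bits
compressed_size = n_symbols * avg_code_len = 9653 * 5.19 = 50099.07 bits
ratio = original_size / compressed_size = 77224 / 50099.07 = 1.5414

Compression ratio = 1.5414


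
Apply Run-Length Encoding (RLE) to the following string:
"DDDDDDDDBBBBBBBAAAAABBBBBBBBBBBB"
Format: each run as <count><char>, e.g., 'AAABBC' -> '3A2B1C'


Scanning runs left to right:
  i=0: run of 'D' x 8 -> '8D'
  i=8: run of 'B' x 7 -> '7B'
  i=15: run of 'A' x 5 -> '5A'
  i=20: run of 'B' x 12 -> '12B'

RLE = 8D7B5A12B


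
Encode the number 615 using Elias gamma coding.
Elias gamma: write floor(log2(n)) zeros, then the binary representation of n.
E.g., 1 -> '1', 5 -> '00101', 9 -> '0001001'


num_bits = floor(log2(615)) + 1 = 10
leading_zeros = num_bits - 1 = 9
binary(615) = 1001100111

Elias gamma(615) = '000000000' + '1001100111' = 0000000001001100111 (19 bits)


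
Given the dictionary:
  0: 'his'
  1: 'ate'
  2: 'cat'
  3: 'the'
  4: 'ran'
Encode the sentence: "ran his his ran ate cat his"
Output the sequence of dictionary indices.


Look up each word in the dictionary:
  'ran' -> 4
  'his' -> 0
  'his' -> 0
  'ran' -> 4
  'ate' -> 1
  'cat' -> 2
  'his' -> 0

Encoded: [4, 0, 0, 4, 1, 2, 0]


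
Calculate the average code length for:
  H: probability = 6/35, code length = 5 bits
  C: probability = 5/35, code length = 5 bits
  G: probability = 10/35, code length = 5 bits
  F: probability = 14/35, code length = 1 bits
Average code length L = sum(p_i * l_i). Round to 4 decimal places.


Weighted contributions p_i * l_i:
  H: (6/35) * 5 = 30/35
  C: (5/35) * 5 = 25/35
  G: (10/35) * 5 = 50/35
  F: (14/35) * 1 = 14/35
Sum = (30 + 25 + 50 + 14)/35 = 119/35

L = 119/35 = 3.4000 bits/symbol


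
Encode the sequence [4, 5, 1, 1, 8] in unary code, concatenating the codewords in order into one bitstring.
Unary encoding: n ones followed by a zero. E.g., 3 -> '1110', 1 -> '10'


Encode each number as n ones followed by a terminating 0:
  4 -> 11110 (5 bits)
  5 -> 111110 (6 bits)
  1 -> 10 (2 bits)
  1 -> 10 (2 bits)
  8 -> 111111110 (9 bits)
Total length = 5 + 6 + 2 + 2 + 9 = 24 bits.

Unary([4, 5, 1, 1, 8]) = 111101111101010111111110 (24 bits)


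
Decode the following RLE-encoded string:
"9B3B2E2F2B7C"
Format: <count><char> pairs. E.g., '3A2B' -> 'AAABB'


Expanding each <count><char> pair:
  9B -> 'BBBBBBBBB'
  3B -> 'BBB'
  2E -> 'EE'
  2F -> 'FF'
  2B -> 'BB'
  7C -> 'CCCCCCC'

Decoded = BBBBBBBBBBBBEEFFBBCCCCCCC


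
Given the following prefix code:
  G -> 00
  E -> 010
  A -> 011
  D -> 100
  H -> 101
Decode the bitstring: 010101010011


Decoding step by step:
Bits 010 -> E
Bits 101 -> H
Bits 010 -> E
Bits 011 -> A


Decoded message: EHEA


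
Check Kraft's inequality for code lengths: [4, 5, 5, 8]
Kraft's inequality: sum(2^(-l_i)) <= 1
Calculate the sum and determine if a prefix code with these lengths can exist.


Sum = 2^(-4) + 2^(-5) + 2^(-5) + 2^(-8)
    = 0.0625 + 0.03125 + 0.03125 + 0.00390625
    = 33/256 = 0.12890625
Since 0.12890625 <= 1, Kraft's inequality IS satisfied.
A prefix code with these lengths CAN exist.

Kraft sum = 0.12890625. Satisfied.


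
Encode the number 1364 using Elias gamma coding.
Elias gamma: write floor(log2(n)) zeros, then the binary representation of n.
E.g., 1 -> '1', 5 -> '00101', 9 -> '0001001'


num_bits = floor(log2(1364)) + 1 = 11
leading_zeros = num_bits - 1 = 10
binary(1364) = 10101010100

Elias gamma(1364) = '0000000000' + '10101010100' = 000000000010101010100 (21 bits)


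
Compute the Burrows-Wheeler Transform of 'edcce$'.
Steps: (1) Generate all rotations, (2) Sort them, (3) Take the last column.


Rotations (sorted):
  0: $edcce -> last char: e
  1: cce$ed -> last char: d
  2: ce$edc -> last char: c
  3: dcce$e -> last char: e
  4: e$edcc -> last char: c
  5: edcce$ -> last char: $


BWT = edcec$


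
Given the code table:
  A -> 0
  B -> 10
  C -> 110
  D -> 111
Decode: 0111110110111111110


Decoding:
0 -> A
111 -> D
110 -> C
110 -> C
111 -> D
111 -> D
110 -> C


Result: ADCCDDC


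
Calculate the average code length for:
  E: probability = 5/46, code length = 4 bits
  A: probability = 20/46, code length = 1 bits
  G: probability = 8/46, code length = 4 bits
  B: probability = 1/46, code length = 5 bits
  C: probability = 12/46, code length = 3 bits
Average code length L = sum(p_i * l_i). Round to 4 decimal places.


Weighted contributions p_i * l_i:
  E: (5/46) * 4 = 20/46
  A: (20/46) * 1 = 20/46
  G: (8/46) * 4 = 32/46
  B: (1/46) * 5 = 5/46
  C: (12/46) * 3 = 36/46
Sum = (20 + 20 + 32 + 5 + 36)/46 = 113/46

L = 113/46 = 2.4565 bits/symbol


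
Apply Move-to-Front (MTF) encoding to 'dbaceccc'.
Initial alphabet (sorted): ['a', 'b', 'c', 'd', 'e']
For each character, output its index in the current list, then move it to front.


MTF encoding:
'd': index 3 in ['a', 'b', 'c', 'd', 'e'] -> ['d', 'a', 'b', 'c', 'e']
'b': index 2 in ['d', 'a', 'b', 'c', 'e'] -> ['b', 'd', 'a', 'c', 'e']
'a': index 2 in ['b', 'd', 'a', 'c', 'e'] -> ['a', 'b', 'd', 'c', 'e']
'c': index 3 in ['a', 'b', 'd', 'c', 'e'] -> ['c', 'a', 'b', 'd', 'e']
'e': index 4 in ['c', 'a', 'b', 'd', 'e'] -> ['e', 'c', 'a', 'b', 'd']
'c': index 1 in ['e', 'c', 'a', 'b', 'd'] -> ['c', 'e', 'a', 'b', 'd']
'c': index 0 in ['c', 'e', 'a', 'b', 'd'] -> ['c', 'e', 'a', 'b', 'd']
'c': index 0 in ['c', 'e', 'a', 'b', 'd'] -> ['c', 'e', 'a', 'b', 'd']


Output: [3, 2, 2, 3, 4, 1, 0, 0]


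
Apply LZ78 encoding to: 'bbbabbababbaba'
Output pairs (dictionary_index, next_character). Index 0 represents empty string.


LZ78 encoding steps:
Dictionary: {0: ''}
Step 1: w='' (idx 0), next='b' -> output (0, 'b'), add 'b' as idx 1
Step 2: w='b' (idx 1), next='b' -> output (1, 'b'), add 'bb' as idx 2
Step 3: w='' (idx 0), next='a' -> output (0, 'a'), add 'a' as idx 3
Step 4: w='bb' (idx 2), next='a' -> output (2, 'a'), add 'bba' as idx 4
Step 5: w='b' (idx 1), next='a' -> output (1, 'a'), add 'ba' as idx 5
Step 6: w='bba' (idx 4), next='b' -> output (4, 'b'), add 'bbab' as idx 6
Step 7: w='a' (idx 3), end of input -> output (3, '')


Encoded: [(0, 'b'), (1, 'b'), (0, 'a'), (2, 'a'), (1, 'a'), (4, 'b'), (3, '')]


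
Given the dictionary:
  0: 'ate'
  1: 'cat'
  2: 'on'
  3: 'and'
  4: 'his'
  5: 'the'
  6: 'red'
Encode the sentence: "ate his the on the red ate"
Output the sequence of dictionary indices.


Look up each word in the dictionary:
  'ate' -> 0
  'his' -> 4
  'the' -> 5
  'on' -> 2
  'the' -> 5
  'red' -> 6
  'ate' -> 0

Encoded: [0, 4, 5, 2, 5, 6, 0]


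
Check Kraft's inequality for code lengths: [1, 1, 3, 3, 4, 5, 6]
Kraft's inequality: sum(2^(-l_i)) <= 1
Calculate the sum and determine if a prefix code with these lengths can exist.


Sum = 2^(-1) + 2^(-1) + 2^(-3) + 2^(-3) + 2^(-4) + 2^(-5) + 2^(-6)
    = 0.5 + 0.5 + 0.125 + 0.125 + 0.0625 + 0.03125 + 0.015625
    = 87/64 = 1.359375
Since 1.359375 > 1, Kraft's inequality is NOT satisfied.
A prefix code with these lengths CANNOT exist.

Kraft sum = 1.359375. Not satisfied.


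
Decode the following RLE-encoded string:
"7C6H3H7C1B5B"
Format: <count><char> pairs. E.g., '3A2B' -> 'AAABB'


Expanding each <count><char> pair:
  7C -> 'CCCCCCC'
  6H -> 'HHHHHH'
  3H -> 'HHH'
  7C -> 'CCCCCCC'
  1B -> 'B'
  5B -> 'BBBBB'

Decoded = CCCCCCCHHHHHHHHHCCCCCCCBBBBBB


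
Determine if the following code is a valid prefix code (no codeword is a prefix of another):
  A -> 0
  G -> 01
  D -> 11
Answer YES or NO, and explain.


Checking each pair (does one codeword prefix another?):
  A='0' vs G='01': prefix -- VIOLATION

NO -- this is NOT a valid prefix code. A (0) is a prefix of G (01).


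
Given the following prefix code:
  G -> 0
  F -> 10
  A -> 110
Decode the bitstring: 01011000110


Decoding step by step:
Bits 0 -> G
Bits 10 -> F
Bits 110 -> A
Bits 0 -> G
Bits 0 -> G
Bits 110 -> A


Decoded message: GFAGGA


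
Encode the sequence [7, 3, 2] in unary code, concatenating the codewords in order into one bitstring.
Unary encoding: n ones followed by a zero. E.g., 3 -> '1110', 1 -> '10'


Encode each number as n ones followed by a terminating 0:
  7 -> 11111110 (8 bits)
  3 -> 1110 (4 bits)
  2 -> 110 (3 bits)
Total length = 8 + 4 + 3 = 15 bits.

Unary([7, 3, 2]) = 111111101110110 (15 bits)


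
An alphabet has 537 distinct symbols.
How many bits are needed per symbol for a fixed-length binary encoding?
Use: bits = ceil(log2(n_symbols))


log2(537) = 9.0688
Bracket: 2^9 = 512 < 537 <= 2^10 = 1024
So ceil(log2(537)) = 10

bits = ceil(log2(537)) = ceil(9.0688) = 10 bits


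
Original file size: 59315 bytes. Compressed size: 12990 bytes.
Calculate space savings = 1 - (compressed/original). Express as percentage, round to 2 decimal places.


ratio = compressed/original = 12990/59315 = 0.219
savings = 1 - ratio = 1 - 0.219 = 0.781
as a percentage: 0.781 * 100 = 78.1%

Space savings = 1 - 12990/59315 = 78.1%


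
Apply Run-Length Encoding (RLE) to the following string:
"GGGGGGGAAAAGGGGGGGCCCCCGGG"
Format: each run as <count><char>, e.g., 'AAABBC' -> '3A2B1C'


Scanning runs left to right:
  i=0: run of 'G' x 7 -> '7G'
  i=7: run of 'A' x 4 -> '4A'
  i=11: run of 'G' x 7 -> '7G'
  i=18: run of 'C' x 5 -> '5C'
  i=23: run of 'G' x 3 -> '3G'

RLE = 7G4A7G5C3G


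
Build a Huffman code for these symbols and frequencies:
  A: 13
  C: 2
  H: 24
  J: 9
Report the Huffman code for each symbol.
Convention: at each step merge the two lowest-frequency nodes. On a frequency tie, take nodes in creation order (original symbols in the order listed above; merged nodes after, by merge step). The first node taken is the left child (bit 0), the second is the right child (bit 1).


Huffman tree construction:
Step 1: Merge C(2) + J(9) = 11
Step 2: Merge (C+J)(11) + A(13) = 24
Step 3: Merge H(24) + ((C+J)+A)(24) = 48
Read each symbol's code off the tree from the root (left child = 0, right child = 1).

Codes:
  A: 11 (length 2)
  C: 100 (length 3)
  H: 0 (length 1)
  J: 101 (length 3)
Average code length: 83/48 = 1.7292 bits/symbol


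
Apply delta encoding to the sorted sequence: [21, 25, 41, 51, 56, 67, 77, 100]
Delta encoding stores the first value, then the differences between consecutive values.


First value: 21
Deltas:
  25 - 21 = 4
  41 - 25 = 16
  51 - 41 = 10
  56 - 51 = 5
  67 - 56 = 11
  77 - 67 = 10
  100 - 77 = 23


Delta encoded: [21, 4, 16, 10, 5, 11, 10, 23]


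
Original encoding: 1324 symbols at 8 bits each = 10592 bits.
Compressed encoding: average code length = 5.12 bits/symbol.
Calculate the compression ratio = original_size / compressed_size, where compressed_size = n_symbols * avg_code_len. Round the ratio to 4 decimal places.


original_size = n_symbols * orig_bits = 1324 * 8 = 10592 bits
compressed_size = n_symbols * avg_code_len = 1324 * 5.12 = 6778.88 bits
ratio = original_size / compressed_size = 10592 / 6778.88 = 1.5625

Compression ratio = 1.5625


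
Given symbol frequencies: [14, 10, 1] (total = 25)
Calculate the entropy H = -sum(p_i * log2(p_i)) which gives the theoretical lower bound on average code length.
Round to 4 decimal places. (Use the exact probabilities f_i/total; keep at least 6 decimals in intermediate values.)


Per-symbol terms -p_i * log2(p_i) with p_i = f_i/25:
  p = 14/25 = 0.560000: log2(p) = -0.836501, -p*log2(p) = 0.468441
  p = 10/25 = 0.400000: log2(p) = -1.321928, -p*log2(p) = 0.528771
  p = 1/25 = 0.040000: log2(p) = -4.643856, -p*log2(p) = 0.185754
H = 0.468441 + 0.528771 + 0.185754 = 1.182966

H = 1.183 bits/symbol


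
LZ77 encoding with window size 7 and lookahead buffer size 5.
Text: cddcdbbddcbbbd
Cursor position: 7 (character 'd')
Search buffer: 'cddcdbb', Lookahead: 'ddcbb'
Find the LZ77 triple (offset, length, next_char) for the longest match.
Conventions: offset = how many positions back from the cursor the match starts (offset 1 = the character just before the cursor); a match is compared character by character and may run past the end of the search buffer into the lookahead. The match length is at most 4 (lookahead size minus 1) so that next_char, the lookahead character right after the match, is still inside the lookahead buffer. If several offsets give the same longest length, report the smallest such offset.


Try each offset into the search buffer:
  offset=1 (pos 6, char 'b'): match length 0
  offset=2 (pos 5, char 'b'): match length 0
  offset=3 (pos 4, char 'd'): match length 1
  offset=4 (pos 3, char 'c'): match length 0
  offset=5 (pos 2, char 'd'): match length 1
  offset=6 (pos 1, char 'd'): match length 3
  offset=7 (pos 0, char 'c'): match length 0
Longest match has length 3 at offset 6.
next_char = character at position 7 + 3 = 10 -> 'b'

Best match: offset=6, length=3 (matching 'ddc' starting at position 1)
LZ77 triple: (6, 3, 'b')


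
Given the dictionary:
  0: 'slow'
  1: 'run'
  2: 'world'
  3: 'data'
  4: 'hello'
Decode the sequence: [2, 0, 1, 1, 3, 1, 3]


Look up each index in the dictionary:
  2 -> 'world'
  0 -> 'slow'
  1 -> 'run'
  1 -> 'run'
  3 -> 'data'
  1 -> 'run'
  3 -> 'data'

Decoded: "world slow run run data run data"


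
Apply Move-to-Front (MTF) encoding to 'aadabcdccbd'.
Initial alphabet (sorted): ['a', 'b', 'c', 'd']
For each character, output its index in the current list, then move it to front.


MTF encoding:
'a': index 0 in ['a', 'b', 'c', 'd'] -> ['a', 'b', 'c', 'd']
'a': index 0 in ['a', 'b', 'c', 'd'] -> ['a', 'b', 'c', 'd']
'd': index 3 in ['a', 'b', 'c', 'd'] -> ['d', 'a', 'b', 'c']
'a': index 1 in ['d', 'a', 'b', 'c'] -> ['a', 'd', 'b', 'c']
'b': index 2 in ['a', 'd', 'b', 'c'] -> ['b', 'a', 'd', 'c']
'c': index 3 in ['b', 'a', 'd', 'c'] -> ['c', 'b', 'a', 'd']
'd': index 3 in ['c', 'b', 'a', 'd'] -> ['d', 'c', 'b', 'a']
'c': index 1 in ['d', 'c', 'b', 'a'] -> ['c', 'd', 'b', 'a']
'c': index 0 in ['c', 'd', 'b', 'a'] -> ['c', 'd', 'b', 'a']
'b': index 2 in ['c', 'd', 'b', 'a'] -> ['b', 'c', 'd', 'a']
'd': index 2 in ['b', 'c', 'd', 'a'] -> ['d', 'b', 'c', 'a']


Output: [0, 0, 3, 1, 2, 3, 3, 1, 0, 2, 2]


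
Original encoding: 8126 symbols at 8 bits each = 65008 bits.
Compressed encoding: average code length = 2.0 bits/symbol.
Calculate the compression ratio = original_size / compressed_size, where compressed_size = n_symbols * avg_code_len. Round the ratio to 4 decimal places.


original_size = n_symbols * orig_bits = 8126 * 8 = 65008 bits
compressed_size = n_symbols * avg_code_len = 8126 * 2.0 = 16252.0 bits
ratio = original_size / compressed_size = 65008 / 16252.0 = 4.0

Compression ratio = 4.0


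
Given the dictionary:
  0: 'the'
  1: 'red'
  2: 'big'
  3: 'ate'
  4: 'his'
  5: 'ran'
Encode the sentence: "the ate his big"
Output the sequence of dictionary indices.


Look up each word in the dictionary:
  'the' -> 0
  'ate' -> 3
  'his' -> 4
  'big' -> 2

Encoded: [0, 3, 4, 2]


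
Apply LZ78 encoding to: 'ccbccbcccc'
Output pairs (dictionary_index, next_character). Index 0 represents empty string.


LZ78 encoding steps:
Dictionary: {0: ''}
Step 1: w='' (idx 0), next='c' -> output (0, 'c'), add 'c' as idx 1
Step 2: w='c' (idx 1), next='b' -> output (1, 'b'), add 'cb' as idx 2
Step 3: w='c' (idx 1), next='c' -> output (1, 'c'), add 'cc' as idx 3
Step 4: w='' (idx 0), next='b' -> output (0, 'b'), add 'b' as idx 4
Step 5: w='cc' (idx 3), next='c' -> output (3, 'c'), add 'ccc' as idx 5
Step 6: w='c' (idx 1), end of input -> output (1, '')


Encoded: [(0, 'c'), (1, 'b'), (1, 'c'), (0, 'b'), (3, 'c'), (1, '')]


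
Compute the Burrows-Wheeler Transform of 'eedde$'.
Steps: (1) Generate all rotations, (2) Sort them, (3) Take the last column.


Rotations (sorted):
  0: $eedde -> last char: e
  1: dde$ee -> last char: e
  2: de$eed -> last char: d
  3: e$eedd -> last char: d
  4: edde$e -> last char: e
  5: eedde$ -> last char: $


BWT = eedde$


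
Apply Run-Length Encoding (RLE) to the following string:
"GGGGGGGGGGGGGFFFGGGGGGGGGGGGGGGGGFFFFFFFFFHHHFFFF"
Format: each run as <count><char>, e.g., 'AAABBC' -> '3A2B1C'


Scanning runs left to right:
  i=0: run of 'G' x 13 -> '13G'
  i=13: run of 'F' x 3 -> '3F'
  i=16: run of 'G' x 17 -> '17G'
  i=33: run of 'F' x 9 -> '9F'
  i=42: run of 'H' x 3 -> '3H'
  i=45: run of 'F' x 4 -> '4F'

RLE = 13G3F17G9F3H4F


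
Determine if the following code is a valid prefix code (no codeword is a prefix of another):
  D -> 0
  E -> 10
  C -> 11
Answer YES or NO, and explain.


Checking each pair (does one codeword prefix another?):
  D='0' vs E='10': no prefix
  D='0' vs C='11': no prefix
  E='10' vs D='0': no prefix
  E='10' vs C='11': no prefix
  C='11' vs D='0': no prefix
  C='11' vs E='10': no prefix
No violation found over all pairs.

YES -- this is a valid prefix code. No codeword is a prefix of any other codeword.


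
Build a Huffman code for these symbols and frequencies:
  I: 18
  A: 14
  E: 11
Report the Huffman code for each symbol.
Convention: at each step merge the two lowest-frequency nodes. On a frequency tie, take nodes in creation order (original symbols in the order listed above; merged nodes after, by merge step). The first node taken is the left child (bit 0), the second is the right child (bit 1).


Huffman tree construction:
Step 1: Merge E(11) + A(14) = 25
Step 2: Merge I(18) + (E+A)(25) = 43
Read each symbol's code off the tree from the root (left child = 0, right child = 1).

Codes:
  I: 0 (length 1)
  A: 11 (length 2)
  E: 10 (length 2)
Average code length: 68/43 = 1.5814 bits/symbol


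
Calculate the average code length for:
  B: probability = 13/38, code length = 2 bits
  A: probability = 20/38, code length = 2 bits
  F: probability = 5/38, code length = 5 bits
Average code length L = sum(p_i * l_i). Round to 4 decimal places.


Weighted contributions p_i * l_i:
  B: (13/38) * 2 = 26/38
  A: (20/38) * 2 = 40/38
  F: (5/38) * 5 = 25/38
Sum = (26 + 40 + 25)/38 = 91/38

L = 91/38 = 2.3947 bits/symbol


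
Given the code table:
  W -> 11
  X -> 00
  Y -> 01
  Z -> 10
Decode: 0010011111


Decoding:
00 -> X
10 -> Z
01 -> Y
11 -> W
11 -> W


Result: XZYWW


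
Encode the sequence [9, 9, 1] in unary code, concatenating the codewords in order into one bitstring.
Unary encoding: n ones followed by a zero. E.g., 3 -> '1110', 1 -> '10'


Encode each number as n ones followed by a terminating 0:
  9 -> 1111111110 (10 bits)
  9 -> 1111111110 (10 bits)
  1 -> 10 (2 bits)
Total length = 10 + 10 + 2 = 22 bits.

Unary([9, 9, 1]) = 1111111110111111111010 (22 bits)


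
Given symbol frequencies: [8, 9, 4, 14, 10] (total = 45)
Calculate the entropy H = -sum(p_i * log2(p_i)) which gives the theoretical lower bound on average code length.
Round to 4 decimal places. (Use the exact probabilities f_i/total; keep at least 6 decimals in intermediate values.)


Per-symbol terms -p_i * log2(p_i) with p_i = f_i/45:
  p = 8/45 = 0.177778: log2(p) = -2.491853, -p*log2(p) = 0.442996
  p = 9/45 = 0.200000: log2(p) = -2.321928, -p*log2(p) = 0.464386
  p = 4/45 = 0.088889: log2(p) = -3.491853, -p*log2(p) = 0.310387
  p = 14/45 = 0.311111: log2(p) = -1.684498, -p*log2(p) = 0.524066
  p = 10/45 = 0.222222: log2(p) = -2.169925, -p*log2(p) = 0.482206
H = 0.442996 + 0.464386 + 0.310387 + 0.524066 + 0.482206 = 2.224041

H = 2.224 bits/symbol


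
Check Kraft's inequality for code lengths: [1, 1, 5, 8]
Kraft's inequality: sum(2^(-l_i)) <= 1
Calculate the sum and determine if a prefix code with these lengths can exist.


Sum = 2^(-1) + 2^(-1) + 2^(-5) + 2^(-8)
    = 0.5 + 0.5 + 0.03125 + 0.00390625
    = 265/256 = 1.03515625
Since 1.03515625 > 1, Kraft's inequality is NOT satisfied.
A prefix code with these lengths CANNOT exist.

Kraft sum = 1.03515625. Not satisfied.


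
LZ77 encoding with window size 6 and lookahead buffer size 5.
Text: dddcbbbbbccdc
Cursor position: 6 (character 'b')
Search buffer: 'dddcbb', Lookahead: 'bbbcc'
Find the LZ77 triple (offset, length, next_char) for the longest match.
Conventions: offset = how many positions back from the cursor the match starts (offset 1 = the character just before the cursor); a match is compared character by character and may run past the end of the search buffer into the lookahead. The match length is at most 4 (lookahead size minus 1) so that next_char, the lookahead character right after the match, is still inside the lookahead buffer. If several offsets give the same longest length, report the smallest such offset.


Try each offset into the search buffer:
  offset=1 (pos 5, char 'b'): match length 3
  offset=2 (pos 4, char 'b'): match length 3
  offset=3 (pos 3, char 'c'): match length 0
  offset=4 (pos 2, char 'd'): match length 0
  offset=5 (pos 1, char 'd'): match length 0
  offset=6 (pos 0, char 'd'): match length 0
Longest match has length 3, found at offsets 1, 2; take the smallest, offset 1.
next_char = character at position 6 + 3 = 9 -> 'c'

Best match: offset=1, length=3 (matching 'bbb' starting at position 5)
LZ77 triple: (1, 3, 'c')


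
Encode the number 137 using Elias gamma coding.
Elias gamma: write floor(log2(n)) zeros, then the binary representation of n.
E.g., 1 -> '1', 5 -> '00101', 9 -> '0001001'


num_bits = floor(log2(137)) + 1 = 8
leading_zeros = num_bits - 1 = 7
binary(137) = 10001001

Elias gamma(137) = '0000000' + '10001001' = 000000010001001 (15 bits)


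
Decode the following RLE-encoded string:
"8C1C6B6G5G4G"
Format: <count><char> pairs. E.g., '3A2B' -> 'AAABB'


Expanding each <count><char> pair:
  8C -> 'CCCCCCCC'
  1C -> 'C'
  6B -> 'BBBBBB'
  6G -> 'GGGGGG'
  5G -> 'GGGGG'
  4G -> 'GGGG'

Decoded = CCCCCCCCCBBBBBBGGGGGGGGGGGGGGG


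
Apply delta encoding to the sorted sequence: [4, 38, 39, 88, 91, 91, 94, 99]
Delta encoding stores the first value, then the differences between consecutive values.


First value: 4
Deltas:
  38 - 4 = 34
  39 - 38 = 1
  88 - 39 = 49
  91 - 88 = 3
  91 - 91 = 0
  94 - 91 = 3
  99 - 94 = 5


Delta encoded: [4, 34, 1, 49, 3, 0, 3, 5]


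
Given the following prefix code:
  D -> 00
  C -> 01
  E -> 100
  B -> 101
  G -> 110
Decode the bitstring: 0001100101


Decoding step by step:
Bits 00 -> D
Bits 01 -> C
Bits 100 -> E
Bits 101 -> B


Decoded message: DCEB


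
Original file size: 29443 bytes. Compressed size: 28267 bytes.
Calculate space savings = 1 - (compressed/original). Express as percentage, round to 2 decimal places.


ratio = compressed/original = 28267/29443 = 0.960058
savings = 1 - ratio = 1 - 0.960058 = 0.039942
as a percentage: 0.039942 * 100 = 3.99%

Space savings = 1 - 28267/29443 = 3.99%


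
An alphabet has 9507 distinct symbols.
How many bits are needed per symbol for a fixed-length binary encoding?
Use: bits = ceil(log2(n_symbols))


log2(9507) = 13.2148
Bracket: 2^13 = 8192 < 9507 <= 2^14 = 16384
So ceil(log2(9507)) = 14

bits = ceil(log2(9507)) = ceil(13.2148) = 14 bits


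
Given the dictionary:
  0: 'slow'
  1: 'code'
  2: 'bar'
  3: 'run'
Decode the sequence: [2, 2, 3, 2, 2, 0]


Look up each index in the dictionary:
  2 -> 'bar'
  2 -> 'bar'
  3 -> 'run'
  2 -> 'bar'
  2 -> 'bar'
  0 -> 'slow'

Decoded: "bar bar run bar bar slow"
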